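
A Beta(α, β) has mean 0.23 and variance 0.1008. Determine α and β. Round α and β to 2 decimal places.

α = 0.17, β = 0.58

Write ν = α+β; then α = μν and Var = μ(1−μ)/(ν+1).
ν = μ(1−μ)/Var − 1 = 0.1771/0.1008 − 1 = 0.7569.
α = 0.23·0.7569 = 0.17, β = 0.77·0.7569 = 0.58.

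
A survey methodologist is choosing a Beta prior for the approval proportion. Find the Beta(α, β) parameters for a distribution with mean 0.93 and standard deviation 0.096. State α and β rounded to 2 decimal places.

σ² = 0.096² = 0.009216.
With s = α+β, Var = μ(1−μ)/(s+1), so s+1 = (0.93×0.07)/0.009216 = 7.0638 and s = 6.0638.
α = μs = 5.64, β = (1−μ)s = 0.42.

α = 5.64, β = 0.42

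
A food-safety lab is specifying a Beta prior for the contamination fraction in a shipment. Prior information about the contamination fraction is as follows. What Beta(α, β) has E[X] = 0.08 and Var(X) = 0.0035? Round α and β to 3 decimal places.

α = 1.602, β = 18.426

By moment matching, α+β = μ(1−μ)/σ² − 1 = (0.08·0.92)/0.0035 − 1 = 21.0286 − 1 = 20.0286.
Since α/(α+β) = μ, α = 0.08·20.0286 = 1.602 and β = 0.92·20.0286 = 18.426.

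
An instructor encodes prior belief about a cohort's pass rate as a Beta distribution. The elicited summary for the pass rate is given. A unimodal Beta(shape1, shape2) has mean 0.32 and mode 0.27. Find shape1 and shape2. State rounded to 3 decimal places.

With s = shape1+shape2: μ = shape1/s and mode = (shape1−1)/(s−2). Eliminating shape1 = μs,
μs − 1 = m(s−2) ⇒ s(μ−m) = 1−2m ⇒ s = 0.46/0.05 = 9.2000.
So shape1 = μs = 2.944, shape2 = (1−μ)s = 6.256.

shape1 = 2.944, shape2 = 6.256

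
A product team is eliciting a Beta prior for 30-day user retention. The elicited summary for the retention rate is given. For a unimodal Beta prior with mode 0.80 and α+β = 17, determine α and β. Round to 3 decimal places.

For α,β>1 the mode is (α−1)/(α+β−2), so α = mode·(κ−2)+1 = 0.80×15+1 = 13.000.
And β = (1−mode)·(κ−2)+1 = 0.20×15+1 = 4.000.

α = 13.000, β = 4.000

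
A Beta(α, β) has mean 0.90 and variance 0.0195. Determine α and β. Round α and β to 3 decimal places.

Write ν = α+β; then α = μν and Var = μ(1−μ)/(ν+1).
ν = μ(1−μ)/Var − 1 = 0.0900/0.0195 − 1 = 3.6154.
α = 0.90·3.6154 = 3.254, β = 0.10·3.6154 = 0.362.

α = 3.254, β = 0.362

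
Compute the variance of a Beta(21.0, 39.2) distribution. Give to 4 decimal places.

α+β = 60.2 and αβ = 823.20, so Var = αβ/[(α+β)²(α+β+1)] = 823.20/221791.248 = 0.0037.

0.0037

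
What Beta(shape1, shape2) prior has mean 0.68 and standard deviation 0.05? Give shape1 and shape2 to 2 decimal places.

shape1 = 58.51, shape2 = 27.53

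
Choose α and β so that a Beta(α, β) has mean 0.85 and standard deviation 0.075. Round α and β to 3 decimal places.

Variance = 0.075² = 0.005625. The moment-matching identity α+β = μ(1−μ)/Var − 1 gives
α+β = 0.1275/0.005625 − 1 = 21.6667, so α = μ·21.6667 = 18.417 and β = (1−μ)·21.6667 = 3.250.

α = 18.417, β = 3.250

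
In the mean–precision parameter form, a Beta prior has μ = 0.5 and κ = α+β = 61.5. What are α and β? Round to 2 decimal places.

α = 30.75, β = 30.75

Split κ in proportion μ : (1−μ): α = 0.5·61.5 = 30.75, β = 61.5 − 30.75 = 30.75.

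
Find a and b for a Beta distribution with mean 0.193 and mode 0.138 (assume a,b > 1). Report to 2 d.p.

a = 2.54, b = 10.62

Let s = a+b. Mean gives a = μs = 0.193s; mode gives (a−1)/(s−2) = 0.138.
Substituting: 0.193s − 1 = 0.138(s−2) = 0.138s − 0.276, so 0.055s = 0.724 and s = 13.1636.
Then a = 0.193×13.1636 = 2.54 and b = s−a = 10.62.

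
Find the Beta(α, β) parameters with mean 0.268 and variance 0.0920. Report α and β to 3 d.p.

α = 0.303, β = 0.829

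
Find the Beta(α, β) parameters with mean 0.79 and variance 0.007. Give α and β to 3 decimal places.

By moment matching, α+β = μ(1−μ)/σ² − 1 = (0.79·0.21)/0.007 − 1 = 23.7000 − 1 = 22.7000.
Since α/(α+β) = μ, α = 0.79·22.7000 = 17.933 and β = 0.21·22.7000 = 4.767.

α = 17.933, β = 4.767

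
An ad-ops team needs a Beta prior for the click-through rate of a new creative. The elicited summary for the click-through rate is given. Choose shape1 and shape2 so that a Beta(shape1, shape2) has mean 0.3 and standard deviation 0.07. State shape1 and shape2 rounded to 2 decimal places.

shape1 = 12.56, shape2 = 29.30

σ² = 0.07² = 0.0049.
With s = shape1+shape2, Var = μ(1−μ)/(s+1), so s+1 = (0.3×0.7)/0.0049 = 42.8571 and s = 41.8571.
shape1 = μs = 12.56, shape2 = (1−μ)s = 29.30.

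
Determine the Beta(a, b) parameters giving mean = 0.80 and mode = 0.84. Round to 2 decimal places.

a = 13.60, b = 3.40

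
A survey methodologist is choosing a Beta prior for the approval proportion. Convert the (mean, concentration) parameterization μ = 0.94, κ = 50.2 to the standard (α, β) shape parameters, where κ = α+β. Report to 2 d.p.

α = 47.19, β = 3.01

Split κ in proportion μ : (1−μ): α = 0.94·50.2 = 47.19, β = 50.2 − 47.19 = 3.01.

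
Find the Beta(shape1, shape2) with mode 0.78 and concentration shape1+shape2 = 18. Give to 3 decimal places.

shape1 = 13.480, shape2 = 4.520

For shape1,shape2>1 the mode is (shape1−1)/(shape1+shape2−2), so shape1 = mode·(κ−2)+1 = 0.78×16+1 = 13.480.
And shape2 = (1−mode)·(κ−2)+1 = 0.22×16+1 = 4.520.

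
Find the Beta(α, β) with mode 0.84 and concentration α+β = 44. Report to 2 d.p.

α = 36.28, β = 7.72

Mode = (α−1)/(κ−2) with κ = α+β, so α−1 = 0.84·42 = 35.28.
α = 36.28; β = κ − α = 7.72.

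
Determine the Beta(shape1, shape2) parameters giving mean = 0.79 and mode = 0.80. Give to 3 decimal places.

Let s = shape1+shape2. Mean gives shape1 = μs = 0.79s; mode gives (shape1−1)/(s−2) = 0.80.
Substituting: 0.79s − 1 = 0.80(s−2) = 0.80s − 1.60, so -0.01s = -0.60 and s = 60.0000.
Then shape1 = 0.79×60.0000 = 47.400 and shape2 = s−shape1 = 12.600.

shape1 = 47.400, shape2 = 12.600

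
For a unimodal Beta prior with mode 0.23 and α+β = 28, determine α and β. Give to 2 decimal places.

For α,β>1 the mode is (α−1)/(α+β−2), so α = mode·(κ−2)+1 = 0.23×26+1 = 6.98.
And β = (1−mode)·(κ−2)+1 = 0.77×26+1 = 21.02.

α = 6.98, β = 21.02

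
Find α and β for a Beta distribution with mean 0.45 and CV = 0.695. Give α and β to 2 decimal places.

α = 0.69, β = 0.84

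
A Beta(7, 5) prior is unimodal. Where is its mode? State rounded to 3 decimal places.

With α,β > 1, mode = (α−1)/(α+β−2) = 6/10 = 0.600.

0.600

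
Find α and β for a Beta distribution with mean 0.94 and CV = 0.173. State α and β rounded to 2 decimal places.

α = 1.06, β = 0.07

σ = CV·μ = 0.173×0.94 = 0.16262, so σ² = 0.026445.
s+1 = μ(1−μ)/σ² = 0.0564/0.026445 = 2.1327, so s = α+β = 1.1327.
α = μs = 1.06, β = (1−μ)s = 0.07.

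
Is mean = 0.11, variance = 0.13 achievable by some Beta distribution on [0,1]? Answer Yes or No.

A Beta with mean μ has variance μ(1−μ)/(α+β+1) < μ(1−μ).
Here μ(1−μ) = 0.11×0.89 = 0.0979, and 0.13 ≥ 0.0979.

No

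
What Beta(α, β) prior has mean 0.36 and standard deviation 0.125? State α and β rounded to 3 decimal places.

σ² = 0.125² = 0.015625.
With s = α+β, Var = μ(1−μ)/(s+1), so s+1 = (0.36×0.64)/0.015625 = 14.7456 and s = 13.7456.
α = μs = 4.948, β = (1−μ)s = 8.797.

α = 4.948, β = 8.797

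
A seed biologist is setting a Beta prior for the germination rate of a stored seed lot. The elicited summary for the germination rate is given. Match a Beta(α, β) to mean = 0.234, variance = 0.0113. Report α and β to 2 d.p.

α = 3.48, β = 11.38

By moment matching, α+β = μ(1−μ)/σ² − 1 = (0.234·0.766)/0.0113 − 1 = 15.8623 − 1 = 14.8623.
Since α/(α+β) = μ, α = 0.234·14.8623 = 3.48 and β = 0.766·14.8623 = 11.38.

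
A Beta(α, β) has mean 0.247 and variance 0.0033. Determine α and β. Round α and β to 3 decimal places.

α = 13.674, β = 41.687

Let s = α+β. The Beta variance is μ(1−μ)/(s+1).
So s+1 = μ(1−μ)/σ² = (0.247×0.753)/0.0033 = 0.185991/0.0033 = 56.3609, giving s = 55.3609.
Then α = μs = 0.247×55.3609 = 13.674 and β = (1−μ)s = 0.753×55.3609 = 41.687.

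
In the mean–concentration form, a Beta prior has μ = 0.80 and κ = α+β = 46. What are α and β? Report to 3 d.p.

Split κ in proportion μ : (1−μ): α = 0.80·46 = 36.800, β = 46 − 36.800 = 9.200.

α = 36.800, β = 9.200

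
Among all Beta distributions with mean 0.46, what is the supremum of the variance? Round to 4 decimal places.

0.2484

Var = μ(1−μ)/(α+β+1), which approaches μ(1−μ) as α+β → 0.
So the supremum is μ(1−μ) = 0.46×0.54 = 0.2484.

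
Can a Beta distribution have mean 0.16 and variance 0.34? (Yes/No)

No

The Beta variance bound is σ² < μ(1−μ).
Here μ(1−μ) = 0.16×0.84 = 0.1344, and 0.34 ≥ 0.1344.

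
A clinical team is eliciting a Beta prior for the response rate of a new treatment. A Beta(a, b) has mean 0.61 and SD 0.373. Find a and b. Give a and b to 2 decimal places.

First σ² = 0.139129. Setting a = μn, b = (1−μ)n with n = a+b,
μ(1−μ)/(n+1) = 0.139129 ⇒ n+1 = 0.2379/0.139129 = 1.7099 ⇒ n = 0.7099.
Hence a = 0.61×0.7099 = 0.43, b = 0.39×0.7099 = 0.28.

a = 0.43, b = 0.28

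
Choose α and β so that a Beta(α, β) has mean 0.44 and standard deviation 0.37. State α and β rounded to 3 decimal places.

α = 0.352, β = 0.448

Variance = 0.37² = 0.1369. The moment-matching identity α+β = μ(1−μ)/Var − 1 gives
α+β = 0.2464/0.1369 − 1 = 0.7999, so α = μ·0.7999 = 0.352 and β = (1−μ)·0.7999 = 0.448.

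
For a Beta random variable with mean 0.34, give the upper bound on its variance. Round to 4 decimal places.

Var = μ(1−μ)/(α+β+1), which approaches μ(1−μ) as α+β → 0.
So the supremum is μ(1−μ) = 0.34×0.66 = 0.2244.

0.2244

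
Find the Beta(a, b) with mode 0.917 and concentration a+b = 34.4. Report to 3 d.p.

Mode = (a−1)/(κ−2) with κ = a+b, so a−1 = 0.917·32.4 = 29.711.
a = 30.711; b = κ − a = 3.689.

a = 30.711, b = 3.689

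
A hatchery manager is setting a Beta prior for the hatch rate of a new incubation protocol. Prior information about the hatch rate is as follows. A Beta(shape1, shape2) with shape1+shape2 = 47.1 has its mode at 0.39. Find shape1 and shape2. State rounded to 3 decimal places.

Since the density peak of Beta(shape1,shape2) is at (shape1−1)/(shape1+shape2−2),
shape1 = 1 + 0.39(47.1−2) = 18.589 and shape2 = 47.1 − 18.589 = 28.511.

shape1 = 18.589, shape2 = 28.511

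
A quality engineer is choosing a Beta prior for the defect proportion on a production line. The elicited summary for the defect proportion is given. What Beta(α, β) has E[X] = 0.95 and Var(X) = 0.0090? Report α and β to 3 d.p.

α = 4.064, β = 0.214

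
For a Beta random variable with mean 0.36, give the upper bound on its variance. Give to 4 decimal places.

0.2304

Var = μ(1−μ)/(α+β+1), which approaches μ(1−μ) as α+β → 0.
So the supremum is μ(1−μ) = 0.36×0.64 = 0.2304.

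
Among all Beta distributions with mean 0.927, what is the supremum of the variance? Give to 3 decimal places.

For fixed mean μ the Beta variance is μ(1−μ)/(α+β+1), increasing as α+β decreases.
Its least upper bound (not attained) is μ(1−μ) = 0.927·0.073 = 0.068.

0.068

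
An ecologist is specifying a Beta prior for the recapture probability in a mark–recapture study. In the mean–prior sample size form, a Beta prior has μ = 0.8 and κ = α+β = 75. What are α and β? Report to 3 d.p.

Split κ in proportion μ : (1−μ): α = 0.8·75 = 60.000, β = 75 − 60.000 = 15.000.

α = 60.000, β = 15.000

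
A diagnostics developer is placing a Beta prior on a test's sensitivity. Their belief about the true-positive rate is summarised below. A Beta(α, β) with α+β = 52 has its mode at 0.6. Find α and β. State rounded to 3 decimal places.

α = 31.000, β = 21.000

Mode = (α−1)/(κ−2) with κ = α+β, so α−1 = 0.6·50 = 30.000.
α = 31.000; β = κ − α = 21.000.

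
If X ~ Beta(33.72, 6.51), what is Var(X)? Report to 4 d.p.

Var = αβ/[(α+β)²(α+β+1)] = (33.72×6.51)/(40.23²×41.23) = 219.5172/66728.813067 = 0.0033.

0.0033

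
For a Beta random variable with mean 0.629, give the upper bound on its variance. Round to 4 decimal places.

Var = μ(1−μ)/(α+β+1), which approaches μ(1−μ) as α+β → 0.
So the supremum is μ(1−μ) = 0.629×0.371 = 0.2334.

0.2334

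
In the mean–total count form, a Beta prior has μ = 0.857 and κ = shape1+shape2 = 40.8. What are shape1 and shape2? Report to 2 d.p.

Split κ in proportion μ : (1−μ): shape1 = 0.857·40.8 = 34.97, shape2 = 40.8 − 34.97 = 5.83.

shape1 = 34.97, shape2 = 5.83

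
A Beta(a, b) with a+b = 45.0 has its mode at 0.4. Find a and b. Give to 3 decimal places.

Since the density peak of Beta(a,b) is at (a−1)/(a+b−2),
a = 1 + 0.4(45.0−2) = 18.200 and b = 45.0 − 18.200 = 26.800.

a = 18.200, b = 26.800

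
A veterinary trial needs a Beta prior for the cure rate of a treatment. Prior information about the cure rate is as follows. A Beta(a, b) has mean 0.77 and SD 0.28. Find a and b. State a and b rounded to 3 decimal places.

a = 0.969, b = 0.290

First σ² = 0.0784. Setting a = μn, b = (1−μ)n with n = a+b,
μ(1−μ)/(n+1) = 0.0784 ⇒ n+1 = 0.1771/0.0784 = 2.2589 ⇒ n = 1.2589.
Hence a = 0.77×1.2589 = 0.969, b = 0.23×1.2589 = 0.290.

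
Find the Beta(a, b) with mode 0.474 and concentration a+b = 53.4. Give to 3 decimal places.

a = 25.364, b = 28.036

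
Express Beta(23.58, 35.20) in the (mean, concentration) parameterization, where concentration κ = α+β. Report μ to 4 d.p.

κ = α+β = 23.58+35.20 = 58.78; μ = α/κ = 23.58/58.78 = 0.4012.

μ = 0.4012, κ = 58.78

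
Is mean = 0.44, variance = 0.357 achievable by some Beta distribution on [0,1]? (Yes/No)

No

A Beta with mean μ has variance μ(1−μ)/(α+β+1) < μ(1−μ).
Here μ(1−μ) = 0.44×0.56 = 0.2464, and 0.357 ≥ 0.2464.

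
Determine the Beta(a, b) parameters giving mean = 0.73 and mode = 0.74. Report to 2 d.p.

Let s = a+b. Mean gives a = μs = 0.73s; mode gives (a−1)/(s−2) = 0.74.
Substituting: 0.73s − 1 = 0.74(s−2) = 0.74s − 1.48, so -0.01s = -0.48 and s = 48.0000.
Then a = 0.73×48.0000 = 35.04 and b = s−a = 12.96.

a = 35.04, b = 12.96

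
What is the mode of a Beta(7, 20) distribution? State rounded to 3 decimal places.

With α,β > 1, mode = (α−1)/(α+β−2) = 6/25 = 0.240.

0.240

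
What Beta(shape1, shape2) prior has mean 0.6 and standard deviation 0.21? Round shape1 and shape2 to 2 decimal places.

shape1 = 2.67, shape2 = 1.78

σ² = 0.21² = 0.0441.
With s = shape1+shape2, Var = μ(1−μ)/(s+1), so s+1 = (0.6×0.4)/0.0441 = 5.4422 and s = 4.4422.
shape1 = μs = 2.67, shape2 = (1−μ)s = 1.78.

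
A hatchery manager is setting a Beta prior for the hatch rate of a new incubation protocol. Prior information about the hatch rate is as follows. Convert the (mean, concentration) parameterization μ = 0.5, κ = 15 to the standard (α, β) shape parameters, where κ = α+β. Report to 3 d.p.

α = 7.500, β = 7.500

Split κ in proportion μ : (1−μ): α = 0.5·15 = 7.500, β = 15 − 7.500 = 7.500.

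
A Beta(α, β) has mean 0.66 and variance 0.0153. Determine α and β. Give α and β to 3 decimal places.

Let s = α+β. The Beta variance is μ(1−μ)/(s+1).
So s+1 = μ(1−μ)/σ² = (0.66×0.34)/0.0153 = 0.2244/0.0153 = 14.6667, giving s = 13.6667.
Then α = μs = 0.66×13.6667 = 9.020 and β = (1−μ)s = 0.34×13.6667 = 4.647.

α = 9.020, β = 4.647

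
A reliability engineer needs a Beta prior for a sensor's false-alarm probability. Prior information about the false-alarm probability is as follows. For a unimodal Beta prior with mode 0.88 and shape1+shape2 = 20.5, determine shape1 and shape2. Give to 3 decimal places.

shape1 = 17.280, shape2 = 3.220

Since the density peak of Beta(shape1,shape2) is at (shape1−1)/(shape1+shape2−2),
shape1 = 1 + 0.88(20.5−2) = 17.280 and shape2 = 20.5 − 17.280 = 3.220.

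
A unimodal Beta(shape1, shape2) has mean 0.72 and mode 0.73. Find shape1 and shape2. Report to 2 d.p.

shape1 = 33.12, shape2 = 12.88

Let s = shape1+shape2. Mean gives shape1 = μs = 0.72s; mode gives (shape1−1)/(s−2) = 0.73.
Substituting: 0.72s − 1 = 0.73(s−2) = 0.73s − 1.46, so -0.01s = -0.46 and s = 46.0000.
Then shape1 = 0.72×46.0000 = 33.12 and shape2 = s−shape1 = 12.88.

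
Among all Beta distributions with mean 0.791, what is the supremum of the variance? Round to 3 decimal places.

Var = μ(1−μ)/(α+β+1), which approaches μ(1−μ) as α+β → 0.
So the supremum is μ(1−μ) = 0.791×0.209 = 0.165.

0.165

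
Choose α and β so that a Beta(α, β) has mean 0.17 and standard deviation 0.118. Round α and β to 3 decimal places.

σ² = 0.118² = 0.013924.
With s = α+β, Var = μ(1−μ)/(s+1), so s+1 = (0.17×0.83)/0.013924 = 10.1336 and s = 9.1336.
α = μs = 1.553, β = (1−μ)s = 7.581.

α = 1.553, β = 7.581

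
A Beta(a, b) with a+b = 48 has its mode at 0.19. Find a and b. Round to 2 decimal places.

For a,b>1 the mode is (a−1)/(a+b−2), so a = mode·(κ−2)+1 = 0.19×46+1 = 9.74.
And b = (1−mode)·(κ−2)+1 = 0.81×46+1 = 38.26.

a = 9.74, b = 38.26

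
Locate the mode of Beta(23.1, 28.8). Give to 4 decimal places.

The density x^(α−1)(1−x)^(β−1) is maximised at (α−1)/(α+β−2) = 22.1/49.9 = 0.4429.

0.4429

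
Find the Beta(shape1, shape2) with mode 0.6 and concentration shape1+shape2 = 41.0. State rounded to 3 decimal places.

For shape1,shape2>1 the mode is (shape1−1)/(shape1+shape2−2), so shape1 = mode·(κ−2)+1 = 0.6×39.0+1 = 24.400.
And shape2 = (1−mode)·(κ−2)+1 = 0.4×39.0+1 = 16.600.

shape1 = 24.400, shape2 = 16.600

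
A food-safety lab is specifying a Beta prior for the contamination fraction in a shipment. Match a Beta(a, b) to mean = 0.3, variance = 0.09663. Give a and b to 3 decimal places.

Write ν = a+b; then a = μν and Var = μ(1−μ)/(ν+1).
ν = μ(1−μ)/Var − 1 = 0.21/0.09663 − 1 = 1.1732.
a = 0.3·1.1732 = 0.352, b = 0.7·1.1732 = 0.821.

a = 0.352, b = 0.821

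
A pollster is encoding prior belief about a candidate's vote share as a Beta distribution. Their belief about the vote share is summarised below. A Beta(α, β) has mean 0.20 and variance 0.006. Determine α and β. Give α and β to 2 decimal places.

α = 5.13, β = 20.53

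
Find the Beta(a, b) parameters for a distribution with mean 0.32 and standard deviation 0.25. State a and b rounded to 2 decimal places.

σ² = 0.25² = 0.0625.
With s = a+b, Var = μ(1−μ)/(s+1), so s+1 = (0.32×0.68)/0.0625 = 3.4816 and s = 2.4816.
a = μs = 0.79, b = (1−μ)s = 1.69.

a = 0.79, b = 1.69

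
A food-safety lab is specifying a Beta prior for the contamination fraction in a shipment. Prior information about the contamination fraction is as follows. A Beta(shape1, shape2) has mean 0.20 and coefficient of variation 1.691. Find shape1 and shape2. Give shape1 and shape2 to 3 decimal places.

Var = (CV·μ)² = (1.691×0.20)² = 0.114379.
shape1+shape2 = μ(1−μ)/Var − 1 = 0.1600/0.114379 − 1 = 0.3989.
Thus shape1 = 0.20·0.3989 = 0.080 and shape2 = 0.80·0.3989 = 0.319.

shape1 = 0.080, shape2 = 0.319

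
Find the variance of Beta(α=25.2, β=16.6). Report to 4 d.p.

0.0056

α+β = 41.8 and αβ = 418.32, so Var = αβ/[(α+β)²(α+β+1)] = 418.32/74781.872 = 0.0056.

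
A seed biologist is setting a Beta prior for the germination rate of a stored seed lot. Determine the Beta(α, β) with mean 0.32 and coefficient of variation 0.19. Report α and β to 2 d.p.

Var = (CV·μ)² = (0.19×0.32)² = 0.003697.
α+β = μ(1−μ)/Var − 1 = 0.2176/0.003697 − 1 = 57.8643.
Thus α = 0.32·57.8643 = 18.52 and β = 0.68·57.8643 = 39.35.

α = 18.52, β = 39.35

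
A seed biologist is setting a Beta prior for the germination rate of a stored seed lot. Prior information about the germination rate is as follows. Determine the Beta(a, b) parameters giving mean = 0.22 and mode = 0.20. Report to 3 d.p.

With s = a+b: μ = a/s and mode = (a−1)/(s−2). Eliminating a = μs,
μs − 1 = m(s−2) ⇒ s(μ−m) = 1−2m ⇒ s = 0.60/0.02 = 30.0000.
So a = μs = 6.600, b = (1−μ)s = 23.400.

a = 6.600, b = 23.400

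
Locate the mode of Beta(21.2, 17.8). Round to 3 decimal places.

0.546

The density x^(α−1)(1−x)^(β−1) is maximised at (α−1)/(α+β−2) = 20.2/37.0 = 0.546.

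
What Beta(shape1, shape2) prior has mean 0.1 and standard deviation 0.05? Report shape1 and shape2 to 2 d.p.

σ² = 0.05² = 0.0025.
With s = shape1+shape2, Var = μ(1−μ)/(s+1), so s+1 = (0.1×0.9)/0.0025 = 36.0000 and s = 35.0000.
shape1 = μs = 3.50, shape2 = (1−μ)s = 31.50.

shape1 = 3.50, shape2 = 31.50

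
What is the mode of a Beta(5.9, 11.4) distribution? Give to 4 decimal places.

0.3203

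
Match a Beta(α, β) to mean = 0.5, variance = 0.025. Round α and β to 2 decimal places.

Let s = α+β. The Beta variance is μ(1−μ)/(s+1).
So s+1 = μ(1−μ)/σ² = (0.5×0.5)/0.025 = 0.25/0.025 = 10.0000, giving s = 9.0000.
Then α = μs = 0.5×9.0000 = 4.50 and β = (1−μ)s = 0.5×9.0000 = 4.50.

α = 4.50, β = 4.50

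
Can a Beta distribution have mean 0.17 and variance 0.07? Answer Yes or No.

Yes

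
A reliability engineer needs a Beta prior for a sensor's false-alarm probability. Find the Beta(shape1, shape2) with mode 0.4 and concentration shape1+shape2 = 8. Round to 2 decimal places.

shape1 = 3.40, shape2 = 4.60

Since the density peak of Beta(shape1,shape2) is at (shape1−1)/(shape1+shape2−2),
shape1 = 1 + 0.4(8−2) = 3.40 and shape2 = 8 − 3.40 = 4.60.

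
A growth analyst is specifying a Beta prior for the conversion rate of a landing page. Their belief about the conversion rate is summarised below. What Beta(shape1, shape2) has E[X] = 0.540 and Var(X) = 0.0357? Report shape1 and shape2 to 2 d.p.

Let s = shape1+shape2. The Beta variance is μ(1−μ)/(s+1).
So s+1 = μ(1−μ)/σ² = (0.540×0.460)/0.0357 = 0.248400/0.0357 = 6.9580, giving s = 5.9580.
Then shape1 = μs = 0.540×5.9580 = 3.22 and shape2 = (1−μ)s = 0.460×5.9580 = 2.74.

shape1 = 3.22, shape2 = 2.74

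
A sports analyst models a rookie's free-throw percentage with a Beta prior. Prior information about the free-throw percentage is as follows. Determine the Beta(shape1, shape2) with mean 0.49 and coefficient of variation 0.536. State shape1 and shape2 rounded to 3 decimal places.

shape1 = 1.285, shape2 = 1.338

Var = (CV·μ)² = (0.536×0.49)² = 0.068980.
shape1+shape2 = μ(1−μ)/Var − 1 = 0.2499/0.068980 − 1 = 2.6228.
Thus shape1 = 0.49·2.6228 = 1.285 and shape2 = 0.51·2.6228 = 1.338.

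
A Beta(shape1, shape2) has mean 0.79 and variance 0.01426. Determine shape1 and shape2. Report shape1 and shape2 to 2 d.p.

Write ν = shape1+shape2; then shape1 = μν and Var = μ(1−μ)/(ν+1).
ν = μ(1−μ)/Var − 1 = 0.1659/0.01426 − 1 = 10.6339.
shape1 = 0.79·10.6339 = 8.40, shape2 = 0.21·10.6339 = 2.23.

shape1 = 8.40, shape2 = 2.23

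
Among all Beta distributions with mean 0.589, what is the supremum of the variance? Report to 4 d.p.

For fixed mean μ the Beta variance is μ(1−μ)/(α+β+1), increasing as α+β decreases.
Its least upper bound (not attained) is μ(1−μ) = 0.589·0.411 = 0.2421.

0.2421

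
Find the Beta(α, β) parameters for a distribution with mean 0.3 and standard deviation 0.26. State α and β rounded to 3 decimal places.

α = 0.632, β = 1.475

First σ² = 0.0676. Setting α = μn, β = (1−μ)n with n = α+β,
μ(1−μ)/(n+1) = 0.0676 ⇒ n+1 = 0.21/0.0676 = 3.1065 ⇒ n = 2.1065.
Hence α = 0.3×2.1065 = 0.632, β = 0.7×2.1065 = 1.475.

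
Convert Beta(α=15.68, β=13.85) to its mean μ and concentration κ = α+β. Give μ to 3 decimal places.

κ = α+β = 15.68+13.85 = 29.53; μ = α/κ = 15.68/29.53 = 0.531.

μ = 0.531, κ = 29.53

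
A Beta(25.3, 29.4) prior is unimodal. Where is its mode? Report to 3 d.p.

0.461

With α,β > 1, mode = (α−1)/(α+β−2) = 24.3/52.7 = 0.461.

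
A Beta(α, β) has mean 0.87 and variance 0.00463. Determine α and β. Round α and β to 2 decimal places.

α = 20.38, β = 3.05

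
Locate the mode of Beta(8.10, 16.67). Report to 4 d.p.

The density x^(α−1)(1−x)^(β−1) is maximised at (α−1)/(α+β−2) = 7.10/22.77 = 0.3118.

0.3118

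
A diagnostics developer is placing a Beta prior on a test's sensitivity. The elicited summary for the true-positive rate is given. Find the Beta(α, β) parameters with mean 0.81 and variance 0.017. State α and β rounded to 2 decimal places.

α = 6.52, β = 1.53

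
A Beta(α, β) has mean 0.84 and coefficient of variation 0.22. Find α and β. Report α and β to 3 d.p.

α = 2.466, β = 0.470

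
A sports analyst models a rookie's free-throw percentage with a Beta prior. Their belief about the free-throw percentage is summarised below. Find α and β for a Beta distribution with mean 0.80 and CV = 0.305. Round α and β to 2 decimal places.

Var = (CV·μ)² = (0.305×0.80)² = 0.059536.
α+β = μ(1−μ)/Var − 1 = 0.1600/0.059536 − 1 = 1.6874.
Thus α = 0.80·1.6874 = 1.35 and β = 0.20·1.6874 = 0.34.

α = 1.35, β = 0.34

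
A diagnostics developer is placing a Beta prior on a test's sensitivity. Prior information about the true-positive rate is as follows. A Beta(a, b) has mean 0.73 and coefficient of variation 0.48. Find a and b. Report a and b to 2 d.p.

a = 0.44, b = 0.16

Var = (CV·μ)² = (0.48×0.73)² = 0.122780.
a+b = μ(1−μ)/Var − 1 = 0.1971/0.122780 − 1 = 0.6053.
Thus a = 0.73·0.6053 = 0.44 and b = 0.27·0.6053 = 0.16.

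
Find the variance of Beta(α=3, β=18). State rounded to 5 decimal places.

α+β = 21 and αβ = 54, so Var = αβ/[(α+β)²(α+β+1)] = 54/9702 = 0.00557.

0.00557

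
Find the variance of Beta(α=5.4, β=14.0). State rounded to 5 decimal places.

0.00985

α+β = 19.4 and αβ = 75.60, so Var = αβ/[(α+β)²(α+β+1)] = 75.60/7677.744 = 0.00985.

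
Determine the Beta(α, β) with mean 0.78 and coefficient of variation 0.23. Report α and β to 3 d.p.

Var = (CV·μ)² = (0.23×0.78)² = 0.032184.
α+β = μ(1−μ)/Var − 1 = 0.1716/0.032184 − 1 = 4.3318.
Thus α = 0.78·4.3318 = 3.379 and β = 0.22·4.3318 = 0.953.

α = 3.379, β = 0.953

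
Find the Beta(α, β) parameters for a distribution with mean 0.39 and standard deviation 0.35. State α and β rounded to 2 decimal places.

α = 0.37, β = 0.57

σ² = 0.35² = 0.1225.
With s = α+β, Var = μ(1−μ)/(s+1), so s+1 = (0.39×0.61)/0.1225 = 1.9420 and s = 0.9420.
α = μs = 0.37, β = (1−μ)s = 0.57.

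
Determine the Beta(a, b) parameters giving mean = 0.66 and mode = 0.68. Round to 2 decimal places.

a = 11.88, b = 6.12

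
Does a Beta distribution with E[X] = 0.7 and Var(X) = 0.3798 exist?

No

For any Beta, Var(X) < E[X]·(1−E[X]).
Here μ(1−μ) = 0.7×0.3 = 0.21, and 0.3798 ≥ 0.21.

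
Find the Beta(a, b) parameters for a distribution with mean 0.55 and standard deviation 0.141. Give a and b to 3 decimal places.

a = 6.297, b = 5.152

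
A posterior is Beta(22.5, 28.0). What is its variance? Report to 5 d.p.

0.00480

Var = αβ/[(α+β)²(α+β+1)] = (22.5×28.0)/(50.5²×51.5) = 630.00/131337.875 = 0.00480.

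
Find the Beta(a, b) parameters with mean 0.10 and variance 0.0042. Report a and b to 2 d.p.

a = 2.04, b = 18.39

By moment matching, a+b = μ(1−μ)/σ² − 1 = (0.10·0.90)/0.0042 − 1 = 21.4286 − 1 = 20.4286.
Since a/(a+b) = μ, a = 0.10·20.4286 = 2.04 and b = 0.90·20.4286 = 18.39.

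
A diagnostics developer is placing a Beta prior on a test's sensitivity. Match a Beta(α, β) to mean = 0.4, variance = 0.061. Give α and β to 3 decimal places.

α = 1.174, β = 1.761

By moment matching, α+β = μ(1−μ)/σ² − 1 = (0.4·0.6)/0.061 − 1 = 3.9344 − 1 = 2.9344.
Since α/(α+β) = μ, α = 0.4·2.9344 = 1.174 and β = 0.6·2.9344 = 1.761.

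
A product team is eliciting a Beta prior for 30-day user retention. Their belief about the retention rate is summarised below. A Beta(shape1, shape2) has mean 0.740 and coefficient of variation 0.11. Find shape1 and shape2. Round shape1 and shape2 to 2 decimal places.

shape1 = 20.75, shape2 = 7.29

Var = (CV·μ)² = (0.11×0.740)² = 0.006626.
shape1+shape2 = μ(1−μ)/Var − 1 = 0.192400/0.006626 − 1 = 28.0373.
Thus shape1 = 0.740·28.0373 = 20.75 and shape2 = 0.260·28.0373 = 7.29.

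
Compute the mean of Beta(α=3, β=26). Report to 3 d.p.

0.103

E[X] = α/(α+β) = 3/29 = 0.103.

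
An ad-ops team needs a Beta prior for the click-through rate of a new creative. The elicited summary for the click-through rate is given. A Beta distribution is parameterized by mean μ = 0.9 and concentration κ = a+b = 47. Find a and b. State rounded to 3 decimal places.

a = 42.300, b = 4.700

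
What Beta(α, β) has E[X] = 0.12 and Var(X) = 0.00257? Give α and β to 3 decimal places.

α = 4.811, β = 35.279

By moment matching, α+β = μ(1−μ)/σ² − 1 = (0.12·0.88)/0.00257 − 1 = 41.0895 − 1 = 40.0895.
Since α/(α+β) = μ, α = 0.12·40.0895 = 4.811 and β = 0.88·40.0895 = 35.279.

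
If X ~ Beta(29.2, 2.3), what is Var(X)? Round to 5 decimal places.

0.00208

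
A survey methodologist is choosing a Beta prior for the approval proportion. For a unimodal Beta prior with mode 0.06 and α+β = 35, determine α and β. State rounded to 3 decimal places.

Since the density peak of Beta(α,β) is at (α−1)/(α+β−2),
α = 1 + 0.06(35−2) = 2.980 and β = 35 − 2.980 = 32.020.

α = 2.980, β = 32.020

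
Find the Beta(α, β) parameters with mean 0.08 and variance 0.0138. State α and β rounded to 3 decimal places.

By moment matching, α+β = μ(1−μ)/σ² − 1 = (0.08·0.92)/0.0138 − 1 = 5.3333 − 1 = 4.3333.
Since α/(α+β) = μ, α = 0.08·4.3333 = 0.347 and β = 0.92·4.3333 = 3.987.

α = 0.347, β = 3.987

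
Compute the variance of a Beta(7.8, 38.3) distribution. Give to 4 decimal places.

0.0030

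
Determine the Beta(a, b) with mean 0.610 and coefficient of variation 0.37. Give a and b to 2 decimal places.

a = 2.24, b = 1.43

σ = CV·μ = 0.37×0.610 = 0.22570, so σ² = 0.050940.
s+1 = μ(1−μ)/σ² = 0.237900/0.050940 = 4.6702, so s = a+b = 3.6702.
a = μs = 2.24, b = (1−μ)s = 1.43.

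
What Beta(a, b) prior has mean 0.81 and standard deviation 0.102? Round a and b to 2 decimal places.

a = 11.17, b = 2.62

σ² = 0.102² = 0.010404.
With s = a+b, Var = μ(1−μ)/(s+1), so s+1 = (0.81×0.19)/0.010404 = 14.7924 and s = 13.7924.
a = μs = 11.17, b = (1−μ)s = 2.62.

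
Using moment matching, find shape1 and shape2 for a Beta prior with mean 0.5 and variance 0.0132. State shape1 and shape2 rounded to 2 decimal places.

Write ν = shape1+shape2; then shape1 = μν and Var = μ(1−μ)/(ν+1).
ν = μ(1−μ)/Var − 1 = 0.25/0.0132 − 1 = 17.9394.
shape1 = 0.5·17.9394 = 8.97, shape2 = 0.5·17.9394 = 8.97.

shape1 = 8.97, shape2 = 8.97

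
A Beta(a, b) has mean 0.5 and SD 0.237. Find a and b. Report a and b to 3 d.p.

a = 1.725, b = 1.725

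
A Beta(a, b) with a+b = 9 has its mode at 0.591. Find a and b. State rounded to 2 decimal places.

For a,b>1 the mode is (a−1)/(a+b−2), so a = mode·(κ−2)+1 = 0.591×7+1 = 5.14.
And b = (1−mode)·(κ−2)+1 = 0.409×7+1 = 3.86.

a = 5.14, b = 3.86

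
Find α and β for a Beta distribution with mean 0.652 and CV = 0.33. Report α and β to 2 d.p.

α = 2.54, β = 1.36

σ = CV·μ = 0.33×0.652 = 0.21516, so σ² = 0.046294.
s+1 = μ(1−μ)/σ² = 0.226896/0.046294 = 4.9012, so s = α+β = 3.9012.
α = μs = 2.54, β = (1−μ)s = 1.36.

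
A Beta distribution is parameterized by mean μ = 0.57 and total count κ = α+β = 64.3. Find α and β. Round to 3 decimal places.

α = μκ = 0.57×64.3 = 36.651 and β = (1−μ)κ = 0.43×64.3 = 27.649.

α = 36.651, β = 27.649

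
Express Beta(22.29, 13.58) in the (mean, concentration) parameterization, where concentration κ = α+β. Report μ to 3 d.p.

κ = α+β = 22.29+13.58 = 35.87; μ = α/κ = 22.29/35.87 = 0.621.

μ = 0.621, κ = 35.87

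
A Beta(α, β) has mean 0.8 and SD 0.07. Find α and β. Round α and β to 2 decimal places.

α = 25.32, β = 6.33

First σ² = 0.0049. Setting α = μn, β = (1−μ)n with n = α+β,
μ(1−μ)/(n+1) = 0.0049 ⇒ n+1 = 0.16/0.0049 = 32.6531 ⇒ n = 31.6531.
Hence α = 0.8×31.6531 = 25.32, β = 0.2×31.6531 = 6.33.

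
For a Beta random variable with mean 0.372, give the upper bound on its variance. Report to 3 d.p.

Var = μ(1−μ)/(α+β+1), which approaches μ(1−μ) as α+β → 0.
So the supremum is μ(1−μ) = 0.372×0.628 = 0.234.

0.234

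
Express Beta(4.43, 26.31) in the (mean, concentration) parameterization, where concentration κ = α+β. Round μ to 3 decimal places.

μ = 0.144, κ = 30.74

κ = α+β = 4.43+26.31 = 30.74; μ = α/κ = 4.43/30.74 = 0.144.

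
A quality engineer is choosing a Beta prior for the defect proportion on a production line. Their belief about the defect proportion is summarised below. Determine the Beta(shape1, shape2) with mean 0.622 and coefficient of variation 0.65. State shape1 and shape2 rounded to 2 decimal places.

shape1 = 0.27, shape2 = 0.17

Var = (CV·μ)² = (0.65×0.622)² = 0.163458.
shape1+shape2 = μ(1−μ)/Var − 1 = 0.235116/0.163458 − 1 = 0.4384.
Thus shape1 = 0.622·0.4384 = 0.27 and shape2 = 0.378·0.4384 = 0.17.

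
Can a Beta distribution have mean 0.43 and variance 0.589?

No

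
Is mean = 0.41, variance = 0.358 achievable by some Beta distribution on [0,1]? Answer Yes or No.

The Beta variance bound is σ² < μ(1−μ).
Here μ(1−μ) = 0.41×0.59 = 0.2419, and 0.358 ≥ 0.2419.

No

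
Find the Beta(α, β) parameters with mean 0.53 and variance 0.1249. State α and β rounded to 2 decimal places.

α = 0.53, β = 0.47

Let s = α+β. The Beta variance is μ(1−μ)/(s+1).
So s+1 = μ(1−μ)/σ² = (0.53×0.47)/0.1249 = 0.2491/0.1249 = 1.9944, giving s = 0.9944.
Then α = μs = 0.53×0.9944 = 0.53 and β = (1−μ)s = 0.47×0.9944 = 0.47.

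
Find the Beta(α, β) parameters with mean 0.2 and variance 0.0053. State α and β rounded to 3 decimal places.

α = 5.838, β = 23.351

Write ν = α+β; then α = μν and Var = μ(1−μ)/(ν+1).
ν = μ(1−μ)/Var − 1 = 0.16/0.0053 − 1 = 29.1887.
α = 0.2·29.1887 = 5.838, β = 0.8·29.1887 = 23.351.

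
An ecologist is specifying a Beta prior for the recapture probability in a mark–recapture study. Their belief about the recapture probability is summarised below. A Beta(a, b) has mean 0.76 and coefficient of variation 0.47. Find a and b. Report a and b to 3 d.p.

a = 0.326, b = 0.103

Var = (CV·μ)² = (0.47×0.76)² = 0.127592.
a+b = μ(1−μ)/Var − 1 = 0.1824/0.127592 − 1 = 0.4296.
Thus a = 0.76·0.4296 = 0.326 and b = 0.24·0.4296 = 0.103.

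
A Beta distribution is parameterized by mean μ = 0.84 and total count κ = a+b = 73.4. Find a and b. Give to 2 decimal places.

a = 61.66, b = 11.74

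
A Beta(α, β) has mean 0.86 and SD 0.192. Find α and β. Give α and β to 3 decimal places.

α = 1.949, β = 0.317

σ² = 0.192² = 0.036864.
With s = α+β, Var = μ(1−μ)/(s+1), so s+1 = (0.86×0.14)/0.036864 = 3.2661 and s = 2.2661.
α = μs = 1.949, β = (1−μ)s = 0.317.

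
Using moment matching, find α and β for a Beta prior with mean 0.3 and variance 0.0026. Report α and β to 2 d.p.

α = 23.93, β = 55.84

Let s = α+β. The Beta variance is μ(1−μ)/(s+1).
So s+1 = μ(1−μ)/σ² = (0.3×0.7)/0.0026 = 0.21/0.0026 = 80.7692, giving s = 79.7692.
Then α = μs = 0.3×79.7692 = 23.93 and β = (1−μ)s = 0.7×79.7692 = 55.84.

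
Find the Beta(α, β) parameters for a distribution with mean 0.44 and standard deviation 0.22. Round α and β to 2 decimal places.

α = 1.80, β = 2.29

σ² = 0.22² = 0.0484.
With s = α+β, Var = μ(1−μ)/(s+1), so s+1 = (0.44×0.56)/0.0484 = 5.0909 and s = 4.0909.
α = μs = 1.80, β = (1−μ)s = 2.29.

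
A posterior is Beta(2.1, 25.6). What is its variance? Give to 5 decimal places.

0.00244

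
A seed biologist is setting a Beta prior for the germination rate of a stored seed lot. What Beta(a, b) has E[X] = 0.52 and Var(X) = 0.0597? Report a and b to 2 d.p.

Let s = a+b. The Beta variance is μ(1−μ)/(s+1).
So s+1 = μ(1−μ)/σ² = (0.52×0.48)/0.0597 = 0.2496/0.0597 = 4.1809, giving s = 3.1809.
Then a = μs = 0.52×3.1809 = 1.65 and b = (1−μ)s = 0.48×3.1809 = 1.53.

a = 1.65, b = 1.53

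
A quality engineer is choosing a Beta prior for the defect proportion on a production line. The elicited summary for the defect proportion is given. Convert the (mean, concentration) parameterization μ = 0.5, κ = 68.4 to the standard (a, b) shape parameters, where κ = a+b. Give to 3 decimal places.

a = 34.200, b = 34.200

a = μκ = 0.5×68.4 = 34.200 and b = (1−μ)κ = 0.5×68.4 = 34.200.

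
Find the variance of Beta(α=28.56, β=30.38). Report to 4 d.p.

μ = 28.56/58.94 = 0.484561; Var = μ(1−μ)/(α+β+1) = 0.2497616/59.94 = 0.0042.

0.0042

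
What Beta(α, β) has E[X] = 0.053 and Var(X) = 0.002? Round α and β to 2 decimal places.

By moment matching, α+β = μ(1−μ)/σ² − 1 = (0.053·0.947)/0.002 − 1 = 25.0955 − 1 = 24.0955.
Since α/(α+β) = μ, α = 0.053·24.0955 = 1.28 and β = 0.947·24.0955 = 22.82.

α = 1.28, β = 22.82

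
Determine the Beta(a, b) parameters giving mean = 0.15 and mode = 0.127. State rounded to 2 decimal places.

a = 4.87, b = 27.57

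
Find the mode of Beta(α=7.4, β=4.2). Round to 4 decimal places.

0.6667

The density x^(α−1)(1−x)^(β−1) is maximised at (α−1)/(α+β−2) = 6.4/9.6 = 0.6667.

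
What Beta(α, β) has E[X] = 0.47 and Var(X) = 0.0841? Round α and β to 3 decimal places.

Write ν = α+β; then α = μν and Var = μ(1−μ)/(ν+1).
ν = μ(1−μ)/Var − 1 = 0.2491/0.0841 − 1 = 1.9620.
α = 0.47·1.9620 = 0.922, β = 0.53·1.9620 = 1.040.

α = 0.922, β = 1.040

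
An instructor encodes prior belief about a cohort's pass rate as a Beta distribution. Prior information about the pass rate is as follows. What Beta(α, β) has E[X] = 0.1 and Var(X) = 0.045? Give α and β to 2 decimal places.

α = 0.10, β = 0.90

By moment matching, α+β = μ(1−μ)/σ² − 1 = (0.1·0.9)/0.045 − 1 = 2.0000 − 1 = 1.0000.
Since α/(α+β) = μ, α = 0.1·1.0000 = 0.10 and β = 0.9·1.0000 = 0.90.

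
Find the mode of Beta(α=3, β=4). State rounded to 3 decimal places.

The density x^(α−1)(1−x)^(β−1) is maximised at (α−1)/(α+β−2) = 2/5 = 0.400.

0.400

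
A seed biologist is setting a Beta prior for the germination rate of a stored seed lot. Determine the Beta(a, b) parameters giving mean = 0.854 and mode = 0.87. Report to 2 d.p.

a = 39.50, b = 6.75

Let s = a+b. Mean gives a = μs = 0.854s; mode gives (a−1)/(s−2) = 0.87.
Substituting: 0.854s − 1 = 0.87(s−2) = 0.87s − 1.74, so -0.016s = -0.74 and s = 46.2500.
Then a = 0.854×46.2500 = 39.50 and b = s−a = 6.75.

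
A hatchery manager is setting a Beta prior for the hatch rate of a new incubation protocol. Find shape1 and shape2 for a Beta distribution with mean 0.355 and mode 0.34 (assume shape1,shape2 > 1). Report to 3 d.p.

shape1 = 7.573, shape2 = 13.760

With s = shape1+shape2: μ = shape1/s and mode = (shape1−1)/(s−2). Eliminating shape1 = μs,
μs − 1 = m(s−2) ⇒ s(μ−m) = 1−2m ⇒ s = 0.32/0.015 = 21.3333.
So shape1 = μs = 7.573, shape2 = (1−μ)s = 13.760.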